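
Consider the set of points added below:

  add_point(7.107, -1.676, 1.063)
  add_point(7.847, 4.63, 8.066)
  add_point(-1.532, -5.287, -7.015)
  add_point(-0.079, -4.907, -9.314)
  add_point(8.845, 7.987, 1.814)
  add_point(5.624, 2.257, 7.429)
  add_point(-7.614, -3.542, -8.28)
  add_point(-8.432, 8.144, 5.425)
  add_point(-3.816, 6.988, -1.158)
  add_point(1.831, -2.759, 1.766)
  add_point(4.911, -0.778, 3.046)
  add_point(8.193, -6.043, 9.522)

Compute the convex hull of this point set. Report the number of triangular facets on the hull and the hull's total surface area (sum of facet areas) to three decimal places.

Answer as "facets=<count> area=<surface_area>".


facets=14 area=846.191

Hull vertices (9/12): indices [0, 1, 2, 3, 4, 6, 7, 8, 11].

Facet areas (half cross-product norm):
  f1: (p1, p4, p7) → 60.1158
  f2: (p1, p11, p7) → 87.7755
  f3: (p1, p11, p4) → 31.5309
  f4: (p8, p4, p7) → 49.5029
  f5: (p8, p3, p4) → 97.0052
  f6: (p2, p3, p11) → 23.4271
  f7: (p0, p11, p4) → 44.0116
  f8: (p0, p3, p4) → 58.7516
  f9: (p0, p3, p11) → 47.2940
  f10: (p6, p8, p7) → 49.7242
  f11: (p6, p8, p3) → 51.1446
  f12: (p6, p2, p3) → 8.4594
  f13: (p6, p11, p7) → 190.7462
  f14: (p6, p2, p11) → 46.7016
Σ area = 846.191

Check V−E+F: 9 − 21 + 14 = 2.


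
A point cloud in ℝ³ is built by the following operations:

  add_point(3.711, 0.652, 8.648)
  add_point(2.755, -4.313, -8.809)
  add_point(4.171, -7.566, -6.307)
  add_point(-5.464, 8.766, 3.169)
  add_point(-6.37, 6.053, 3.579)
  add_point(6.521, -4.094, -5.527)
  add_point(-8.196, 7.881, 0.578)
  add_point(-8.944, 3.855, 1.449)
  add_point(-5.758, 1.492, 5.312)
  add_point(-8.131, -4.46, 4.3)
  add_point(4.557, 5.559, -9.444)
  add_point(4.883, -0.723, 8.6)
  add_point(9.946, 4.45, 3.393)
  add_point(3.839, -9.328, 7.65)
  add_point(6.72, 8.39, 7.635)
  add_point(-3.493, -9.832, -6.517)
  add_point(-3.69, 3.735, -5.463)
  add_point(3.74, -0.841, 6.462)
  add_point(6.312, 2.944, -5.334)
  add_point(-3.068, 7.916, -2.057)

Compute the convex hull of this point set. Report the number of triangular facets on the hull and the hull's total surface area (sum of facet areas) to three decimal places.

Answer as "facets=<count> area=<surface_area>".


18 of the 20 inputs are extreme points: [0, 1, 2, 3, 4, 5, 6, 7, 8, 9, 10, 11, 12, 13, 14, 15, 16, 19].

Facet areas (half cross-product norm):
  f1: (p16, p10, p15) → 62.8296
  f2: (p9, p15, p7) → 56.4218
  f3: (p9, p13, p15) → 83.3108
  f4: (p2, p13, p15) → 56.2208
  f5: (p14, p10, p12) → 43.2976
  f6: (p6, p16, p10) → 29.8861
  f7: (p6, p15, p7) → 27.2607
  f8: (p6, p16, p15) → 49.1698
  f9: (p8, p14, p3) → 49.0660
  f10: (p1, p10, p15) → 27.5780
  f11: (p1, p2, p15) → 17.2378
  f12: (p5, p10, p12) → 64.8044
  f13: (p5, p13, p12) → 86.8344
  f14: (p5, p2, p13) → 29.9378
  f15: (p5, p1, p10) → 24.9037
  f16: (p5, p1, p2) → 8.7545
  f17: (p11, p13, p12) → 31.7561
  f18: (p11, p14, p12) → 28.1377
  f19: (p19, p6, p10) → 11.3015
  f20: (p19, p6, p3) → 10.5506
  f21: (p19, p14, p10) → 74.9370
  f22: (p19, p14, p3) → 37.5969
  f23: (p4, p8, p3) → 3.3499
  f24: (p4, p6, p7) → 7.0845
  f25: (p4, p6, p3) → 5.2527
  f26: (p4, p9, p7) → 16.9124
  f27: (p4, p8, p9) → 10.5402
  f28: (p0, p8, p14) → 41.0912
  f29: (p0, p11, p14) → 6.6822
  f30: (p0, p8, p9) → 30.9700
  f31: (p0, p9, p13) → 62.7330
  f32: (p0, p11, p13) → 5.8068
Σ area = 1102.217

Check V−E+F: 18 − 48 + 32 = 2.

facets=32 area=1102.217


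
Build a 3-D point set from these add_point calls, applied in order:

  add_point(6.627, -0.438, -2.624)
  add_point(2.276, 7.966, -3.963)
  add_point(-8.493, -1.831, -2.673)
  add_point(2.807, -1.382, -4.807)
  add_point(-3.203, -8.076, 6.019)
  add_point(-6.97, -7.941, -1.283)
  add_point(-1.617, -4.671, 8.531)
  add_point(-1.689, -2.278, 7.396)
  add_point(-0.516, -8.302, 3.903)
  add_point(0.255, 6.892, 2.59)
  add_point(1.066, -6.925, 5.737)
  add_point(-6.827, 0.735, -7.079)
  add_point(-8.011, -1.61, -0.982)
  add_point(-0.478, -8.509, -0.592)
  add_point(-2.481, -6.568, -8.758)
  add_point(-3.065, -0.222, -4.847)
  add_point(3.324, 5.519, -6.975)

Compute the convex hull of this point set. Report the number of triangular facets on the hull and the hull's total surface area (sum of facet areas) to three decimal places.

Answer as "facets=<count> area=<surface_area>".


15 of the 17 inputs are extreme points: [0, 1, 2, 4, 5, 6, 7, 8, 9, 10, 11, 12, 13, 14, 16].

Per-facet area ½‖(b−a)×(c−a)‖:
  f1: (p9, p1, p0) → 32.8639
  f2: (p9, p6, p0) → 69.3009
  f3: (p11, p9, p2) → 35.3506
  f4: (p11, p9, p1) → 41.6725
  f5: (p16, p1, p0) → 16.0564
  f6: (p16, p14, p0) → 49.8038
  f7: (p16, p11, p1) → 22.5448
  f8: (p16, p11, p14) → 48.3982
  f9: (p5, p11, p2) → 14.3643
  f10: (p5, p11, p14) → 36.6098
  f11: (p12, p9, p2) → 9.2194
  f12: (p12, p5, p2) → 5.6478
  f13: (p10, p6, p0) → 24.0349
  f14: (p13, p14, p0) → 46.3466
  f15: (p13, p10, p0) → 36.2768
  f16: (p13, p10, p8) → 4.6223
  f17: (p13, p5, p14) → 26.4948
  f18: (p4, p12, p6) → 24.0645
  f19: (p4, p12, p5) → 26.3594
  f20: (p4, p10, p6) → 8.6773
  f21: (p4, p10, p8) → 4.7748
  f22: (p4, p13, p5) → 22.5012
  f23: (p4, p13, p8) → 6.0120
  f24: (p7, p9, p6) → 2.9970
  f25: (p7, p12, p6) → 12.6761
  f26: (p7, p12, p9) → 52.7032
Σ area = 680.373

Euler characteristic 15−39+26 = 2 ✓

facets=26 area=680.373


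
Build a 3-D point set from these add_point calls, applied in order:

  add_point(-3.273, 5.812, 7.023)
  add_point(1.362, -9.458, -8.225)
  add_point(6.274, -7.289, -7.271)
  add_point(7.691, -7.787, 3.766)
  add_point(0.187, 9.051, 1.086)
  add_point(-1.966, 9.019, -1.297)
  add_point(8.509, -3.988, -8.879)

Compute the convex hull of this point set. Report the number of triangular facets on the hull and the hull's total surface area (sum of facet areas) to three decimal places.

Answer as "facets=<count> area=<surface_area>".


facets=10 area=576.820

Points on the hull: [0, 1, 2, 3, 4, 5, 6] (7 of 7).

Area of each hull facet:
  f1: (p3, p1, p0) → 121.3171
  f2: (p3, p4, p0) → 67.1700
  f3: (p3, p4, p6) → 114.3611
  f4: (p5, p1, p0) → 90.1625
  f5: (p5, p4, p0) → 11.7452
  f6: (p5, p1, p6) → 82.6389
  f7: (p5, p4, p6) → 29.3828
  f8: (p2, p1, p6) → 8.2745
  f9: (p2, p3, p6) → 22.5238
  f10: (p2, p3, p1) → 29.2443
Σ area = 576.820

Euler characteristic 7−15+10 = 2 ✓


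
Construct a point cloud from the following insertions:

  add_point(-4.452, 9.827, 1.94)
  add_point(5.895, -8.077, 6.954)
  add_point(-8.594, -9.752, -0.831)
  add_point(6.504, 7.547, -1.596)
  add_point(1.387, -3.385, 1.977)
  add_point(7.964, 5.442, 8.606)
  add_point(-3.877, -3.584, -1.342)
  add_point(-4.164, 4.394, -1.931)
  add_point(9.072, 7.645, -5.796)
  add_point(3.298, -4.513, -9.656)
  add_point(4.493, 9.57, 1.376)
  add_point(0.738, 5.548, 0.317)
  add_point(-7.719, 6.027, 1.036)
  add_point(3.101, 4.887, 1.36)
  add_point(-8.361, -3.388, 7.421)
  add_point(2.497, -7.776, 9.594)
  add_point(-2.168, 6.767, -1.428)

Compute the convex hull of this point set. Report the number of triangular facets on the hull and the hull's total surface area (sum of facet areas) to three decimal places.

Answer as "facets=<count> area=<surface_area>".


facets=20 area=1119.743

Points on the hull: [0, 1, 2, 5, 7, 8, 9, 10, 12, 14, 15, 16] (12 of 17).

Per-facet area ½‖(b−a)×(c−a)‖:
  f1: (p14, p15, p2) → 61.9653
  f2: (p14, p5, p0) → 107.0047
  f3: (p14, p5, p15) → 85.3896
  f4: (p10, p0, p8) → 31.8155
  f5: (p10, p5, p8) → 36.7685
  f6: (p10, p5, p0) → 37.9323
  f7: (p7, p9, p8) → 85.3534
  f8: (p1, p9, p8) → 118.9776
  f9: (p1, p5, p8) → 100.5581
  f10: (p1, p5, p15) → 29.7030
  f11: (p1, p15, p2) → 32.7568
  f12: (p1, p9, p2) → 117.0666
  f13: (p16, p0, p8) → 24.3345
  f14: (p16, p7, p8) → 15.3652
  f15: (p12, p14, p2) → 59.2681
  f16: (p12, p14, p0) → 24.1651
  f17: (p12, p9, p2) → 118.9711
  f18: (p12, p7, p9) → 12.2325
  f19: (p12, p16, p0) → 12.4521
  f20: (p12, p16, p7) → 7.6634
Σ area = 1119.743

Check V−E+F: 12 − 30 + 20 = 2.


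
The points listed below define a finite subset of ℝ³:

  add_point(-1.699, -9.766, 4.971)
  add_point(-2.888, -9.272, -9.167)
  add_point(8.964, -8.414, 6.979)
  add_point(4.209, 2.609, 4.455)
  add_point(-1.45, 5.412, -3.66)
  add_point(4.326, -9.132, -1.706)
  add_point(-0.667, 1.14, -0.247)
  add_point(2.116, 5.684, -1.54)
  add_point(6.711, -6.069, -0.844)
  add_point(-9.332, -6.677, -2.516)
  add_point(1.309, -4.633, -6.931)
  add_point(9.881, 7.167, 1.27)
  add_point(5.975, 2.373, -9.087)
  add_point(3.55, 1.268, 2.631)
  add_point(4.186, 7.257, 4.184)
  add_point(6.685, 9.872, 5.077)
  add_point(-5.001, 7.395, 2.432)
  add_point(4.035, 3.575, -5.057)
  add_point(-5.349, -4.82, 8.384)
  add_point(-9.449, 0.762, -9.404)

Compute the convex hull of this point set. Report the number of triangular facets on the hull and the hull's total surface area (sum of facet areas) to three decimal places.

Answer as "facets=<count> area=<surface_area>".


Hull vertices (13/20): indices [0, 1, 2, 4, 5, 8, 9, 11, 12, 15, 16, 18, 19].

Per-facet area ½‖(b−a)×(c−a)‖:
  f1: (p2, p18, p0) → 36.2842
  f2: (p9, p18, p0) → 38.1236
  f3: (p9, p1, p0) → 53.3890
  f4: (p9, p1, p19) → 47.0238
  f5: (p9, p16, p19) → 70.5122
  f6: (p9, p16, p18) → 77.2228
  f7: (p15, p16, p18) → 82.6307
  f8: (p15, p2, p11) → 46.2051
  f9: (p15, p2, p18) → 128.7096
  f10: (p12, p2, p11) → 99.7778
  f11: (p12, p15, p11) → 27.6891
  f12: (p12, p1, p19) → 82.6900
  f13: (p5, p1, p0) → 46.6836
  f14: (p5, p2, p0) → 41.9705
  f15: (p5, p12, p1) → 68.3626
  f16: (p4, p16, p19) → 39.0944
  f17: (p4, p12, p19) → 52.2695
  f18: (p4, p15, p16) → 43.6253
  f19: (p4, p12, p15) → 61.7176
  f20: (p8, p12, p2) → 25.7161
  f21: (p8, p5, p2) → 16.6631
  f22: (p8, p5, p12) → 21.9152
Σ area = 1208.276

Euler characteristic 13−33+22 = 2 ✓

facets=22 area=1208.276


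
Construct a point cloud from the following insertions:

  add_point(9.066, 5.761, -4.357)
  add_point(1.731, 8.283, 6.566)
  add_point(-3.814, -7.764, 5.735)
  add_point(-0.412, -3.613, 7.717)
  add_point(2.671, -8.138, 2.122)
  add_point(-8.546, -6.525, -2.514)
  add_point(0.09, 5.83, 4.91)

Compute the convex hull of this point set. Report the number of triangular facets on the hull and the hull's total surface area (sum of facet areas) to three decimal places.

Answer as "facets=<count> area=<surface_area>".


Extreme-point indices: [0, 1, 2, 3, 4, 5, 6] — 7 of 7 on the boundary.

Area of each hull facet:
  f1: (p4, p0, p5) → 101.2588
  f2: (p2, p4, p5) → 35.6356
  f3: (p2, p1, p5) → 81.2411
  f4: (p6, p0, p5) → 108.3215
  f5: (p6, p1, p5) → 1.6103
  f6: (p6, p1, p0) → 21.8269
  f7: (p3, p2, p4) → 20.1883
  f8: (p3, p2, p1) → 21.6081
  f9: (p3, p4, p0) → 64.9422
  f10: (p3, p1, p0) → 81.3286
Σ area = 537.961

Euler characteristic 7−15+10 = 2 ✓

facets=10 area=537.961


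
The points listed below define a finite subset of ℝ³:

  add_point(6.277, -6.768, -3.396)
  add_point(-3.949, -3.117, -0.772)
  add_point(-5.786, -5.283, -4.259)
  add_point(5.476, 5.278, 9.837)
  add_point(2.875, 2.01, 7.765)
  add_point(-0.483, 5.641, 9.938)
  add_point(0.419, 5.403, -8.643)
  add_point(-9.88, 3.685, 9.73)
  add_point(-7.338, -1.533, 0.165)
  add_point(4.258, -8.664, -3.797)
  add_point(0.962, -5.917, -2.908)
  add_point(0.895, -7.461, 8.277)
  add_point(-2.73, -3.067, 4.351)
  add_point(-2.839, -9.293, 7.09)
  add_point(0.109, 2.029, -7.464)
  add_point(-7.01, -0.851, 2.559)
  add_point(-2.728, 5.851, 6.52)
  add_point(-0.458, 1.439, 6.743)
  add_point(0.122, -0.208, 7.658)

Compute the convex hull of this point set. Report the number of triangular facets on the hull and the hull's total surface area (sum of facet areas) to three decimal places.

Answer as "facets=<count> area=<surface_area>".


facets=20 area=890.772

12 of the 19 inputs are extreme points: [0, 2, 3, 5, 6, 7, 8, 9, 11, 13, 14, 16].

Per-facet area ½‖(b−a)×(c−a)‖:
  f1: (p2, p13, p7) → 90.4345
  f2: (p11, p13, p7) → 32.4362
  f3: (p11, p5, p7) → 63.4080
  f4: (p9, p2, p13) → 61.1095
  f5: (p9, p11, p0) → 17.6179
  f6: (p9, p11, p13) → 27.1574
  f7: (p6, p9, p0) → 19.7543
  f8: (p3, p11, p0) → 87.3762
  f9: (p3, p11, p5) → 39.0947
  f10: (p3, p6, p0) → 123.1580
  f11: (p16, p5, p7) → 16.4897
  f12: (p16, p6, p7) → 52.3143
  f13: (p16, p3, p5) → 10.3189
  f14: (p16, p3, p6) → 67.6161
  f15: (p8, p2, p7) → 6.6792
  f16: (p8, p6, p7) → 68.3232
  f17: (p8, p6, p2) → 38.9685
  f18: (p14, p9, p2) → 49.9828
  f19: (p14, p6, p2) → 9.3656
  f20: (p14, p6, p9) → 9.1673
Σ area = 890.772

Euler: V−E+F = 12−30+20 = 2.


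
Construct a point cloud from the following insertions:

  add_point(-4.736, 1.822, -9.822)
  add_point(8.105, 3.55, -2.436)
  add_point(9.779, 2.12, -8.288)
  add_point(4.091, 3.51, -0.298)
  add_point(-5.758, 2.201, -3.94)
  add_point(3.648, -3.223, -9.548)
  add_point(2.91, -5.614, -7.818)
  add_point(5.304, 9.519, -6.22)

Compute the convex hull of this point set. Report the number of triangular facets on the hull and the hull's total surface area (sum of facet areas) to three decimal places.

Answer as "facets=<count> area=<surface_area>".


facets=12 area=393.614

Hull vertices (8/8): indices [0, 1, 2, 3, 4, 5, 6, 7].

Area of each hull facet:
  f1: (p3, p6, p4) → 57.4752
  f2: (p0, p6, p4) → 32.4547
  f3: (p5, p6, p2) → 9.9767
  f4: (p5, p0, p2) → 38.3230
  f5: (p5, p0, p6) → 14.5468
  f6: (p7, p0, p2) → 57.6578
  f7: (p7, p3, p4) → 45.0895
  f8: (p7, p0, p4) → 38.7300
  f9: (p1, p7, p2) → 23.3439
  f10: (p1, p7, p3) → 17.2261
  f11: (p1, p6, p2) → 32.3316
  f12: (p1, p3, p6) → 26.4582
Σ area = 393.614

Check V−E+F: 8 − 18 + 12 = 2.


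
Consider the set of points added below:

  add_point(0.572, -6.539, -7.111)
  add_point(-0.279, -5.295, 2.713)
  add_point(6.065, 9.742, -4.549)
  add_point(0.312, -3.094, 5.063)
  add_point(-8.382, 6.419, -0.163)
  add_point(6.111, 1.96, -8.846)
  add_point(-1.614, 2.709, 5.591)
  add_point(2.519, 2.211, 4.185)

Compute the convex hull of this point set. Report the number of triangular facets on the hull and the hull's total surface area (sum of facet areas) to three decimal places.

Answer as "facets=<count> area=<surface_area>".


facets=12 area=543.783

Extreme-point indices: [0, 1, 2, 3, 4, 5, 6, 7] — 8 of 8 on the boundary.

Area of each hull facet:
  f1: (p0, p5, p4) → 85.2074
  f2: (p2, p5, p4) → 68.6413
  f3: (p2, p6, p4) → 68.0519
  f4: (p1, p0, p4) → 72.1313
  f5: (p1, p0, p5) → 50.8388
  f6: (p3, p6, p4) → 24.9833
  f7: (p3, p1, p4) → 22.6940
  f8: (p3, p1, p5) → 24.3842
  f9: (p7, p2, p6) → 23.8378
  f10: (p7, p3, p6) → 12.1733
  f11: (p7, p2, p5) → 52.5991
  f12: (p7, p3, p5) → 38.2413
Σ area = 543.783

Euler: V−E+F = 8−18+12 = 2.


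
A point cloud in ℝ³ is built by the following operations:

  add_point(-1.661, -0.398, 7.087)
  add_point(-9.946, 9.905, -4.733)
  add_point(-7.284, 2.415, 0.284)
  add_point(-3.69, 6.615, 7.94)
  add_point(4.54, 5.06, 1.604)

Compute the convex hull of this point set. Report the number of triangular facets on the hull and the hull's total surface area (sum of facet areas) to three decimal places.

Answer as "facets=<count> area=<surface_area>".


facets=6 area=286.970

Points on the hull: [0, 1, 2, 3, 4] (5 of 5).

Area of each hull facet:
  f1: (p3, p4, p1) → 75.2716
  f2: (p3, p0, p4) → 34.8904
  f3: (p2, p4, p1) → 56.5477
  f4: (p2, p0, p4) → 45.0540
  f5: (p2, p3, p1) → 43.6061
  f6: (p2, p3, p0) → 31.6004
Σ area = 286.970

Check V−E+F: 5 − 9 + 6 = 2.


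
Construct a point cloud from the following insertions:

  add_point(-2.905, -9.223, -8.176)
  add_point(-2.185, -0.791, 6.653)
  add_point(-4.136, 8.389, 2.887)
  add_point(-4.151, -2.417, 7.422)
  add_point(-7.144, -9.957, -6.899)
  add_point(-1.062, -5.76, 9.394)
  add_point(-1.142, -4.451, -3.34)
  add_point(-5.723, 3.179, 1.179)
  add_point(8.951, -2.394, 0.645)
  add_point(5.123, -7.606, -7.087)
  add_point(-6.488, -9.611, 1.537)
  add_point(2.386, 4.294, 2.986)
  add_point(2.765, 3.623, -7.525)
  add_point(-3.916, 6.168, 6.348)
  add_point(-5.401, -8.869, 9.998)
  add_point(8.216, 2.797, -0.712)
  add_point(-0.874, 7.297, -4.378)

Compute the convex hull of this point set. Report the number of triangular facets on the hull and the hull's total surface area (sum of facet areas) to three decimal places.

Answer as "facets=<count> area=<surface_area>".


facets=24 area=936.228

Extreme-point indices: [0, 2, 4, 5, 7, 8, 9, 10, 11, 12, 13, 14, 15, 16] — 14 of 17 on the boundary.

Area of each hull facet:
  f1: (p9, p14, p8) → 91.9346
  f2: (p9, p10, p14) → 55.1549
  f3: (p15, p9, p8) → 26.4138
  f4: (p15, p9, p12) → 48.7250
  f5: (p7, p10, p14) → 54.7568
  f6: (p7, p13, p2) → 11.4493
  f7: (p7, p13, p14) → 46.3056
  f8: (p7, p10, p4) → 54.2659
  f9: (p5, p14, p8) → 21.9374
  f10: (p5, p13, p14) → 31.2417
  f11: (p5, p15, p8) → 35.4763
  f12: (p0, p10, p4) → 18.6037
  f13: (p0, p9, p10) → 41.7471
  f14: (p0, p12, p4) → 26.9923
  f15: (p0, p9, p12) → 47.4252
  f16: (p16, p15, p2) → 43.1647
  f17: (p16, p15, p12) → 26.5174
  f18: (p16, p12, p4) → 50.5703
  f19: (p16, p7, p4) → 64.9094
  f20: (p16, p7, p2) → 22.0122
  f21: (p11, p13, p2) → 14.8977
  f22: (p11, p15, p2) → 16.1462
  f23: (p11, p5, p13) → 44.1661
  f24: (p11, p5, p15) → 41.4145
Σ area = 936.228

Euler characteristic 14−36+24 = 2 ✓


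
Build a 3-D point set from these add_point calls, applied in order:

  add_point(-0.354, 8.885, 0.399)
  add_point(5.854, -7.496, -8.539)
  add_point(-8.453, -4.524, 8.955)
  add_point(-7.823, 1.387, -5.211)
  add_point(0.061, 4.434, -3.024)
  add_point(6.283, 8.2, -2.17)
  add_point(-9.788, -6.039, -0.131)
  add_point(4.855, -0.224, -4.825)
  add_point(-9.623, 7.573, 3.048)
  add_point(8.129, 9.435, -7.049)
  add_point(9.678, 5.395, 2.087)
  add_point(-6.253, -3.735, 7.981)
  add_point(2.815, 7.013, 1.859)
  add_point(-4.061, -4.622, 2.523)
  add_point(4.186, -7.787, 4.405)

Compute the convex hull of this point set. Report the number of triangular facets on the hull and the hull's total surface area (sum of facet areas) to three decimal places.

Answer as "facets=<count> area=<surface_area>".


facets=18 area=1071.636

Hull vertices (11/15): indices [0, 1, 2, 3, 5, 6, 8, 9, 10, 12, 14].

Per-facet area ½‖(b−a)×(c−a)‖:
  f1: (p9, p1, p10) → 82.7959
  f2: (p14, p1, p6) → 94.8873
  f3: (p14, p1, p10) → 91.9492
  f4: (p3, p8, p6) → 48.2320
  f5: (p3, p8, p9) → 94.0237
  f6: (p3, p1, p6) → 75.8367
  f7: (p3, p9, p1) → 128.4815
  f8: (p0, p8, p9) → 23.8418
  f9: (p2, p8, p10) → 129.6026
  f10: (p2, p14, p10) → 98.2737
  f11: (p2, p8, p6) → 60.1187
  f12: (p2, p14, p6) → 62.6298
  f13: (p5, p9, p10) → 13.7415
  f14: (p5, p0, p10) → 20.8269
  f15: (p5, p0, p9) → 14.9658
  f16: (p12, p8, p10) → 9.8768
  f17: (p12, p0, p10) → 6.1194
  f18: (p12, p0, p8) → 15.4331
Σ area = 1071.636

Euler: V−E+F = 11−27+18 = 2.


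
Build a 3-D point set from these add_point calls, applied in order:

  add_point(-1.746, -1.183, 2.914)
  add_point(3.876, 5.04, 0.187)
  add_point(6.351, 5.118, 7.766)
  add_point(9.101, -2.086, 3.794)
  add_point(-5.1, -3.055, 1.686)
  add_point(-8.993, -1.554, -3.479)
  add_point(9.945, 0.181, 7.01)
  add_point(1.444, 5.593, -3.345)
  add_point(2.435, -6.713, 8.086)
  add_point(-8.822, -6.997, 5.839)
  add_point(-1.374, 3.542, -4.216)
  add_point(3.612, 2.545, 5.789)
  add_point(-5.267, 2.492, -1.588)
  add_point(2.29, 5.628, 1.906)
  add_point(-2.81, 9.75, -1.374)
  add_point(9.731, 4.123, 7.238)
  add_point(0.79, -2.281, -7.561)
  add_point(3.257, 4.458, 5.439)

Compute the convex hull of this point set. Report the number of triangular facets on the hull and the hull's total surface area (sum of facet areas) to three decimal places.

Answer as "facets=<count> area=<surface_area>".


Extreme-point indices: [2, 3, 5, 6, 7, 8, 9, 14, 15, 16] — 10 of 18 on the boundary.

Area of each hull facet:
  f1: (p16, p14, p5) → 65.8308
  f2: (p9, p14, p5) → 67.4238
  f3: (p9, p16, p5) → 55.0007
  f4: (p7, p16, p14) → 20.5249
  f5: (p2, p9, p14) → 124.3214
  f6: (p8, p9, p16) → 90.1105
  f7: (p8, p2, p9) → 67.6530
  f8: (p15, p7, p16) → 57.4117
  f9: (p15, p8, p6) → 15.8267
  f10: (p15, p8, p2) → 22.1923
  f11: (p15, p7, p14) → 41.1036
  f12: (p15, p2, p14) → 19.0565
  f13: (p3, p8, p6) → 18.4342
  f14: (p3, p8, p16) → 64.4813
  f15: (p3, p15, p6) → 6.3873
  f16: (p3, p15, p16) → 44.6867
Σ area = 780.445

Euler characteristic 10−24+16 = 2 ✓

facets=16 area=780.445


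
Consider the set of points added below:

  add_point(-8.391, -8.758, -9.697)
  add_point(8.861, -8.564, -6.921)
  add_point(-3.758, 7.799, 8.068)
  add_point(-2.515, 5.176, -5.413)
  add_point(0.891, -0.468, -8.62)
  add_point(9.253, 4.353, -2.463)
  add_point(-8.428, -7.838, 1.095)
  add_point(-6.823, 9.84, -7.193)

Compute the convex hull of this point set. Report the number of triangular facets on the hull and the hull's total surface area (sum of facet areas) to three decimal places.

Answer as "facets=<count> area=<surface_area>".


facets=10 area=1013.379

7 of the 8 inputs are extreme points: [0, 1, 2, 4, 5, 6, 7].

Facet areas (half cross-product norm):
  f1: (p2, p7, p6) → 132.0355
  f2: (p2, p7, p5) → 121.4809
  f3: (p0, p7, p6) → 99.5728
  f4: (p1, p0, p6) → 93.4812
  f5: (p1, p2, p6) → 169.0873
  f6: (p1, p2, p5) → 108.5378
  f7: (p4, p0, p7) → 80.5390
  f8: (p4, p1, p0) → 71.6141
  f9: (p4, p7, p5) → 74.0903
  f10: (p4, p1, p5) → 62.9401
Σ area = 1013.379

Euler: V−E+F = 7−15+10 = 2.


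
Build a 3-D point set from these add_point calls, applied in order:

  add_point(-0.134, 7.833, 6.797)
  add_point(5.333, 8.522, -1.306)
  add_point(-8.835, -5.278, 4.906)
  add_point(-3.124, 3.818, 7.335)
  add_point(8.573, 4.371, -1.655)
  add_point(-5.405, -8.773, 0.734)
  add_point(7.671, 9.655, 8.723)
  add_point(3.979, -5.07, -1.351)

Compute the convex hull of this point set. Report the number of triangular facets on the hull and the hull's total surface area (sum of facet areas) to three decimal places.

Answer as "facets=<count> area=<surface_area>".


Hull vertices (8/8): indices [0, 1, 2, 3, 4, 5, 6, 7].

Triangle areas on the boundary:
  f1: (p5, p6, p2) → 72.4135
  f2: (p1, p6, p4) → 27.3349
  f3: (p1, p5, p2) → 65.3742
  f4: (p7, p6, p4) → 57.5312
  f5: (p7, p5, p6) → 87.4334
  f6: (p7, p1, p4) → 24.9355
  f7: (p7, p1, p5) → 62.9237
  f8: (p0, p1, p2) → 74.8580
  f9: (p0, p1, p6) → 37.8234
  f10: (p3, p6, p2) → 33.7024
  f11: (p3, p0, p2) → 9.2132
  f12: (p3, p0, p6) → 14.5373
Σ area = 568.081

Euler characteristic 8−18+12 = 2 ✓

facets=12 area=568.081


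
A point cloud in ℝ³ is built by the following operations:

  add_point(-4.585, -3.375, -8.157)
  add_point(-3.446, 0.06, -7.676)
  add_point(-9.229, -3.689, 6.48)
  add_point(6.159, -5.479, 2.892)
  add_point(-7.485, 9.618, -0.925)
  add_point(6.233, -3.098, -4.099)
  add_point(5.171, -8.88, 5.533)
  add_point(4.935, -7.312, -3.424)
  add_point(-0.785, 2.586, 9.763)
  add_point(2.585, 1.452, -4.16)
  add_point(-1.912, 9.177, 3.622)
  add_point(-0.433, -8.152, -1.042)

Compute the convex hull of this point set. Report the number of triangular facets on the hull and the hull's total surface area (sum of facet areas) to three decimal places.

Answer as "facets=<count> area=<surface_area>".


Extreme-point indices: [0, 1, 2, 3, 4, 5, 6, 7, 8, 9, 10, 11] — 12 of 12 on the boundary.

Area of each hull facet:
  f1: (p8, p4, p2) → 75.9478
  f2: (p6, p8, p2) → 72.7768
  f3: (p0, p4, p2) → 101.0778
  f4: (p10, p8, p4) → 26.9392
  f5: (p3, p6, p8) → 27.9564
  f6: (p3, p10, p5) → 60.0979
  f7: (p3, p10, p8) → 56.7314
  f8: (p1, p0, p5) → 19.6752
  f9: (p1, p0, p4) → 16.2137
  f10: (p7, p0, p5) → 25.0119
  f11: (p7, p3, p5) → 14.7050
  f12: (p7, p3, p6) → 14.0365
  f13: (p9, p1, p5) → 19.1791
  f14: (p9, p1, p4) → 43.6020
  f15: (p9, p10, p5) → 23.2835
  f16: (p9, p10, p4) → 42.5614
  f17: (p11, p7, p6) → 24.7727
  f18: (p11, p7, p0) → 28.2391
  f19: (p11, p6, p2) → 53.7496
  f20: (p11, p0, p2) → 59.0221
Σ area = 805.579

Check V−E+F: 12 − 30 + 20 = 2.

facets=20 area=805.579


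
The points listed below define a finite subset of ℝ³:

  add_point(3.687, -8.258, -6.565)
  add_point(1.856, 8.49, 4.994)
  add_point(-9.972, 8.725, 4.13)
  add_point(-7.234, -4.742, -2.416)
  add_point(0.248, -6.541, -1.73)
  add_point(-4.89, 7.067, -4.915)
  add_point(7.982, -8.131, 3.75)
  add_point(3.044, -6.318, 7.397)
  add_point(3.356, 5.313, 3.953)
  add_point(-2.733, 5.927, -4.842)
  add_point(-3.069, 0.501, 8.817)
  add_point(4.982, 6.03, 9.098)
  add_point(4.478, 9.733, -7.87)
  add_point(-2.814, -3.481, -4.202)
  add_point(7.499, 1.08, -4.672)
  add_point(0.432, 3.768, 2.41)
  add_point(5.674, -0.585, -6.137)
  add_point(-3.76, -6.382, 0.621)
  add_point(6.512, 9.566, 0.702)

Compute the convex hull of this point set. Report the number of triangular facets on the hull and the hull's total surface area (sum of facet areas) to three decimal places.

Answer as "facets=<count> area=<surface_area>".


Points on the hull: [0, 1, 2, 3, 5, 6, 7, 10, 11, 12, 14, 16, 17, 18] (14 of 19).

Area of each hull facet:
  f1: (p10, p11, p2) → 56.9490
  f2: (p10, p3, p2) → 74.1740
  f3: (p18, p12, p2) → 74.2445
  f4: (p18, p11, p6) → 71.2766
  f5: (p5, p12, p2) → 40.4593
  f6: (p5, p3, p2) → 64.1612
  f7: (p0, p5, p12) → 86.9850
  f8: (p0, p5, p3) → 74.9554
  f9: (p7, p11, p6) → 39.2355
  f10: (p7, p10, p11) → 44.9321
  f11: (p1, p11, p2) → 26.9592
  f12: (p1, p18, p2) → 28.2525
  f13: (p1, p18, p11) → 18.1326
  f14: (p14, p0, p6) → 54.2549
  f15: (p14, p18, p6) → 60.7812
  f16: (p14, p18, p12) → 39.0226
  f17: (p17, p10, p3) → 25.0122
  f18: (p17, p7, p10) → 41.6088
  f19: (p17, p0, p3) → 25.5049
  f20: (p17, p0, p6) → 54.8086
  f21: (p17, p7, p6) → 30.4186
  f22: (p16, p0, p12) → 17.3435
  f23: (p16, p14, p12) → 13.7802
  f24: (p16, p14, p0) → 7.5790
Σ area = 1070.831

Euler characteristic 14−36+24 = 2 ✓

facets=24 area=1070.831


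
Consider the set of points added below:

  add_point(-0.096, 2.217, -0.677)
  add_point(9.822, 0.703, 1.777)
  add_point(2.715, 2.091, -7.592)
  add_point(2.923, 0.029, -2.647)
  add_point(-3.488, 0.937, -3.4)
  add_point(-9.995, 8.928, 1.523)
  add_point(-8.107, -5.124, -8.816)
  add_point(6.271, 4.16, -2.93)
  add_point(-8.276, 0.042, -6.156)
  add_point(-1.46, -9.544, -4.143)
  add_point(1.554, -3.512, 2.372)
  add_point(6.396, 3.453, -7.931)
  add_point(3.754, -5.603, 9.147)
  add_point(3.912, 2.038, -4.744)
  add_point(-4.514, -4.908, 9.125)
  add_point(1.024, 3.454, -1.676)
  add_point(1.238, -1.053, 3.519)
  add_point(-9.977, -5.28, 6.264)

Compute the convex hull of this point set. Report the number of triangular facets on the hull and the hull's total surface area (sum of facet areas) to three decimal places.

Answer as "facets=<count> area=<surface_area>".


facets=16 area=986.319

10 of the 18 inputs are extreme points: [1, 5, 6, 7, 8, 9, 11, 12, 14, 17].

Area of each hull facet:
  f1: (p12, p1, p5) → 118.1608
  f2: (p12, p9, p1) → 82.1490
  f3: (p11, p9, p1) → 80.2149
  f4: (p7, p1, p5) → 53.6414
  f5: (p7, p11, p5) → 42.0542
  f6: (p7, p11, p1) → 13.8380
  f7: (p6, p11, p9) → 71.4745
  f8: (p6, p17, p5) → 107.6790
  f9: (p6, p17, p9) → 63.8518
  f10: (p14, p12, p9) → 57.9800
  f11: (p14, p17, p9) → 42.9139
  f12: (p14, p12, p5) → 63.6192
  f13: (p14, p17, p5) → 46.0777
  f14: (p8, p11, p5) → 89.9133
  f15: (p8, p6, p5) → 8.9753
  f16: (p8, p6, p11) → 43.7759
Σ area = 986.319

Check V−E+F: 10 − 24 + 16 = 2.


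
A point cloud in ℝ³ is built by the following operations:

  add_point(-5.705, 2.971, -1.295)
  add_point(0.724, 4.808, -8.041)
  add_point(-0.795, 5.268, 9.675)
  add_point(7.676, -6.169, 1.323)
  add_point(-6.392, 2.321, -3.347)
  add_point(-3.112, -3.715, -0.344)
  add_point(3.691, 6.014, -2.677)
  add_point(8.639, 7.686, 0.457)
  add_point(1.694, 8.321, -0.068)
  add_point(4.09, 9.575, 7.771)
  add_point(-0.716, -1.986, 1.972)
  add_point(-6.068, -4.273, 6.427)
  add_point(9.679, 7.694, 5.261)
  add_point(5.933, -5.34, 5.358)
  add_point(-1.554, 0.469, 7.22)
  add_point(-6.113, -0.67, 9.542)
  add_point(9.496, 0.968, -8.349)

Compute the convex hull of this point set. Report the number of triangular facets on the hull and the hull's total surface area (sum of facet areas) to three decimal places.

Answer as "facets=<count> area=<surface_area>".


facets=24 area=873.114

Extreme-point indices: [0, 1, 2, 3, 4, 5, 7, 8, 9, 11, 12, 13, 15, 16] — 14 of 17 on the boundary.

Per-facet area ½‖(b−a)×(c−a)‖:
  f1: (p16, p3, p12) → 82.3545
  f2: (p11, p15, p4) → 27.8908
  f3: (p13, p3, p12) → 30.2682
  f4: (p13, p11, p3) → 23.6909
  f5: (p13, p11, p15) → 28.5469
  f6: (p7, p16, p12) → 17.7635
  f7: (p7, p1, p16) → 50.0745
  f8: (p7, p9, p12) → 15.4369
  f9: (p0, p15, p4) → 8.4305
  f10: (p5, p11, p4) → 26.8771
  f11: (p5, p11, p3) → 40.3177
  f12: (p5, p16, p3) → 67.6487
  f13: (p5, p1, p4) → 33.1633
  f14: (p5, p1, p16) → 57.9771
  f15: (p2, p9, p12) → 18.1385
  f16: (p2, p13, p12) → 70.2891
  f17: (p2, p13, p15) → 51.0925
  f18: (p2, p0, p15) → 44.2099
  f19: (p2, p0, p9) → 41.0011
  f20: (p8, p7, p1) → 30.3454
  f21: (p8, p7, p9) → 27.2257
  f22: (p8, p1, p4) → 37.3682
  f23: (p8, p0, p4) → 8.8114
  f24: (p8, p0, p9) → 34.1921
Σ area = 873.114

Check V−E+F: 14 − 36 + 24 = 2.


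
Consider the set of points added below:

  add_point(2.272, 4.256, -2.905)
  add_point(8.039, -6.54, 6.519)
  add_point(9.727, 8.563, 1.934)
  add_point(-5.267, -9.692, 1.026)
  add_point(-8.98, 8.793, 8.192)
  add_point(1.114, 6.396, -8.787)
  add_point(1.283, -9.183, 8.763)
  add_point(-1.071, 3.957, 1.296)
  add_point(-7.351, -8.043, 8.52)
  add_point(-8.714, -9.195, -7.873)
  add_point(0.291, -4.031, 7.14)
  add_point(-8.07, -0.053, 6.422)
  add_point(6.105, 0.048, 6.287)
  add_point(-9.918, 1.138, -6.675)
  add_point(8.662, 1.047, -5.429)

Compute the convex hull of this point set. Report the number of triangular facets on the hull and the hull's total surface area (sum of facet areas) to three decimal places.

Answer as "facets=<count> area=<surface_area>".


Extreme-point indices: [1, 2, 3, 4, 5, 6, 8, 9, 12, 13, 14] — 11 of 15 on the boundary.

Per-facet area ½‖(b−a)×(c−a)‖:
  f1: (p8, p4, p13) → 127.7539
  f2: (p8, p4, p6) → 71.7869
  f3: (p12, p4, p2) → 89.4985
  f4: (p12, p4, p6) → 93.8687
  f5: (p5, p14, p2) → 51.9070
  f6: (p5, p4, p13) → 103.4127
  f7: (p5, p4, p2) → 129.1122
  f8: (p9, p8, p13) → 85.0338
  f9: (p9, p5, p13) → 62.0136
  f10: (p9, p5, p14) → 90.5959
  f11: (p1, p12, p6) → 25.9704
  f12: (p1, p9, p6) → 72.1241
  f13: (p1, p9, p14) → 140.8284
  f14: (p1, p14, p2) → 73.3644
  f15: (p1, p12, p2) → 24.6233
  f16: (p3, p8, p6) → 33.4402
  f17: (p3, p9, p6) → 16.5454
  f18: (p3, p9, p8) → 24.1323
Σ area = 1316.011

Euler characteristic 11−27+18 = 2 ✓

facets=18 area=1316.011


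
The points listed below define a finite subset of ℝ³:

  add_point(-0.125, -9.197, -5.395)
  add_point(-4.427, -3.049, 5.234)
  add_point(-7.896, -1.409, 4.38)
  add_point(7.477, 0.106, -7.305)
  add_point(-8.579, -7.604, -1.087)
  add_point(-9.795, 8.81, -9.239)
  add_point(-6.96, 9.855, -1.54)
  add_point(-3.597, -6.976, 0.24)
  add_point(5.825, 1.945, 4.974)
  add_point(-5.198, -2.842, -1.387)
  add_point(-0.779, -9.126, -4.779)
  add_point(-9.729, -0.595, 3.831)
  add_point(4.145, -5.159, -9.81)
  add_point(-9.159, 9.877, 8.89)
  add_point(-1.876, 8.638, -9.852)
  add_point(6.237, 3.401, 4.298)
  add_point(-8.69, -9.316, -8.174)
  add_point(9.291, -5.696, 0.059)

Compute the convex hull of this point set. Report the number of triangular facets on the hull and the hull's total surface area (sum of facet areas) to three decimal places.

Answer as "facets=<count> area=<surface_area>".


Hull vertices (17/18): indices [0, 1, 2, 3, 4, 5, 6, 7, 8, 10, 11, 12, 13, 14, 15, 16, 17].

Triangle areas on the boundary:
  f1: (p12, p16, p5) → 119.5398
  f2: (p11, p16, p5) → 113.7656
  f3: (p11, p13, p5) → 92.3427
  f4: (p0, p12, p17) → 39.1917
  f5: (p0, p12, p16) → 30.6897
  f6: (p6, p13, p5) → 23.8897
  f7: (p8, p15, p17) → 7.4006
  f8: (p8, p15, p13) → 14.3541
  f9: (p3, p12, p17) → 31.9195
  f10: (p3, p15, p17) → 48.2185
  f11: (p4, p11, p16) → 21.1246
  f12: (p1, p8, p13) → 80.8765
  f13: (p1, p8, p17) → 55.4547
  f14: (p14, p3, p15) → 78.1260
  f15: (p14, p15, p13) → 140.7586
  f16: (p14, p6, p13) → 18.5102
  f17: (p14, p6, p5) → 31.6596
  f18: (p14, p12, p5) → 54.3140
  f19: (p14, p3, p12) → 43.2032
  f20: (p10, p0, p16) → 3.5638
  f21: (p10, p4, p16) → 28.7402
  f22: (p10, p0, p17) → 4.9906
  f23: (p2, p11, p13) → 11.8757
  f24: (p2, p1, p13) → 22.0498
  f25: (p2, p4, p11) → 8.6106
  f26: (p2, p1, p4) → 16.2201
  f27: (p7, p10, p17) → 35.8662
  f28: (p7, p10, p4) → 15.6692
  f29: (p7, p1, p17) → 41.3638
  f30: (p7, p1, p4) → 16.4528
Σ area = 1250.742

Check V−E+F: 17 − 45 + 30 = 2.

facets=30 area=1250.742


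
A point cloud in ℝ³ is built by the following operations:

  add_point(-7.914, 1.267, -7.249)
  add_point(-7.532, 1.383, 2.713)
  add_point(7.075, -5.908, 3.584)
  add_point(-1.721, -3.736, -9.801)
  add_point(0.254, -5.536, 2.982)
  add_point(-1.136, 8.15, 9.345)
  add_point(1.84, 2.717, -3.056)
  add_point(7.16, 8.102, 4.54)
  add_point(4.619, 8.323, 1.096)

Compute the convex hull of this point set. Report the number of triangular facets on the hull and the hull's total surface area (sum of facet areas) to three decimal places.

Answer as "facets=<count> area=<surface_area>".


Hull vertices (8/9): indices [0, 1, 2, 3, 4, 5, 7, 8].

Per-facet area ½‖(b−a)×(c−a)‖:
  f1: (p5, p2, p7) → 67.2769
  f2: (p3, p2, p7) → 113.1733
  f3: (p1, p5, p0) → 45.2443
  f4: (p8, p3, p0) → 68.7106
  f5: (p8, p3, p7) → 27.3482
  f6: (p8, p5, p0) → 83.6071
  f7: (p8, p5, p7) → 20.4176
  f8: (p4, p5, p2) → 51.6912
  f9: (p4, p1, p5) → 59.5091
  f10: (p4, p3, p2) → 43.4264
  f11: (p4, p3, p0) → 54.2928
  f12: (p4, p1, p0) → 51.8847
Σ area = 686.582

Check V−E+F: 8 − 18 + 12 = 2.

facets=12 area=686.582


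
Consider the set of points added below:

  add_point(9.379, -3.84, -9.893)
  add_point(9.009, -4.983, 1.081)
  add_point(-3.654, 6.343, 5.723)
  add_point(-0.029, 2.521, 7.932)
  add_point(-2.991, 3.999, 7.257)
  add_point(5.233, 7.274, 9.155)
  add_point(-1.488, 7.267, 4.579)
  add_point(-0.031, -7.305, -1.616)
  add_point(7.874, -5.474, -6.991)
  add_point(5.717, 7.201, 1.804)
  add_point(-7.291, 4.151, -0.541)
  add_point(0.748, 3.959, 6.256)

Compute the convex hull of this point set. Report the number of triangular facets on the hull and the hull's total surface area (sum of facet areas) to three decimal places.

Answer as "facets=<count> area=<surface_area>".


facets=18 area=671.992

Extreme-point indices: [0, 1, 2, 3, 4, 5, 6, 7, 8, 9, 10] — 11 of 12 on the boundary.

Triangle areas on the boundary:
  f1: (p7, p0, p10) → 86.4384
  f2: (p9, p0, p10) → 111.6846
  f3: (p9, p1, p0) → 69.7380
  f4: (p9, p1, p5) → 46.4036
  f5: (p4, p7, p10) → 59.3269
  f6: (p8, p7, p0) → 9.1629
  f7: (p8, p1, p0) → 10.6453
  f8: (p8, p1, p7) → 36.0349
  f9: (p6, p9, p10) → 29.1491
  f10: (p6, p9, p5) → 25.8120
  f11: (p3, p1, p7) → 61.9623
  f12: (p3, p4, p7) → 22.7889
  f13: (p3, p1, p5) → 48.8942
  f14: (p3, p4, p5) → 11.2120
  f15: (p2, p4, p5) → 13.0264
  f16: (p2, p6, p5) → 9.5669
  f17: (p2, p4, p10) → 10.3349
  f18: (p2, p6, p10) → 9.8113
Σ area = 671.992

Euler: V−E+F = 11−27+18 = 2.


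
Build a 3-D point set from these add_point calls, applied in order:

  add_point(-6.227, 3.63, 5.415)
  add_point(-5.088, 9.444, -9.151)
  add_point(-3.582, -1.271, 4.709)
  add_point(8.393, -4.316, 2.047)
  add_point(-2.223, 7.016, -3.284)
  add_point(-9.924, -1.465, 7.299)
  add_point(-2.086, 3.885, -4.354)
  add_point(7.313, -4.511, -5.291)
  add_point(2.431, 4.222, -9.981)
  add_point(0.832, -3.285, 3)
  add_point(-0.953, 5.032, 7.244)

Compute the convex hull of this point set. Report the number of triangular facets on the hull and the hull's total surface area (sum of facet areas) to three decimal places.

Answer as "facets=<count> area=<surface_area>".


facets=14 area=680.664

Points on the hull: [0, 1, 3, 4, 5, 7, 8, 9, 10] (9 of 11).

Per-facet area ½‖(b−a)×(c−a)‖:
  f1: (p7, p1, p5) → 177.3641
  f2: (p10, p3, p5) → 77.7897
  f3: (p9, p3, p5) → 11.2879
  f4: (p9, p7, p5) → 31.0565
  f5: (p9, p7, p3) → 28.5252
  f6: (p8, p7, p3) → 36.3269
  f7: (p8, p7, p1) → 32.2752
  f8: (p8, p10, p3) → 106.9245
  f9: (p0, p1, p5) → 41.5976
  f10: (p0, p10, p5) → 14.9351
  f11: (p0, p10, p1) → 44.8195
  f12: (p4, p10, p1) → 13.3828
  f13: (p4, p8, p1) → 28.4542
  f14: (p4, p8, p10) → 35.9247
Σ area = 680.664

Euler: V−E+F = 9−21+14 = 2.


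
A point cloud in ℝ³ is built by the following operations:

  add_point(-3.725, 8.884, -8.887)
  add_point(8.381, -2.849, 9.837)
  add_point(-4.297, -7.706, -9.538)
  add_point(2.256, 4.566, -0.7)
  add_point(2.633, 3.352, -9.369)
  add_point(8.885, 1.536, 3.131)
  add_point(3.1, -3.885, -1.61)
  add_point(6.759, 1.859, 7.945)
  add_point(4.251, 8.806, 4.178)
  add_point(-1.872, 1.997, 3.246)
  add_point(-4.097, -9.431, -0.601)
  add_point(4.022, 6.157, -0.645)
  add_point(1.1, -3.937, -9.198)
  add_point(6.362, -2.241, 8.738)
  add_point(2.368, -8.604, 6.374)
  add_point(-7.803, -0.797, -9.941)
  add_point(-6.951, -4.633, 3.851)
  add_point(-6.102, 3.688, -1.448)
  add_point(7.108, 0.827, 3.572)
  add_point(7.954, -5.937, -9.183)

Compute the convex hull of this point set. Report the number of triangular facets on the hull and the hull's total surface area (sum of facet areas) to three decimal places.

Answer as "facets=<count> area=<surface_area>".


facets=22 area=1105.790

Extreme-point indices: [0, 1, 2, 4, 5, 7, 8, 10, 14, 15, 16, 17, 19] — 13 of 20 on the boundary.

Area of each hull facet:
  f1: (p2, p19, p15) → 45.4872
  f2: (p2, p19, p10) → 56.3544
  f3: (p2, p16, p15) → 52.7969
  f4: (p2, p16, p10) → 28.5865
  f5: (p4, p19, p5) → 70.7426
  f6: (p4, p0, p15) → 42.2823
  f7: (p4, p19, p15) → 59.5887
  f8: (p17, p0, p15) → 42.0926
  f9: (p17, p16, p15) → 48.1884
  f10: (p14, p16, p10) → 33.0601
  f11: (p14, p19, p10) → 71.7992
  f12: (p8, p17, p16) → 62.6786
  f13: (p8, p17, p0) → 60.0690
  f14: (p8, p4, p5) → 59.4467
  f15: (p8, p4, p0) → 60.5933
  f16: (p1, p19, p5) → 52.4265
  f17: (p1, p14, p19) → 75.4291
  f18: (p1, p14, p16) → 42.1286
  f19: (p7, p8, p5) → 21.2099
  f20: (p7, p1, p5) → 13.8896
  f21: (p7, p8, p16) → 65.0923
  f22: (p7, p1, p16) → 41.8474
Σ area = 1105.790

Euler: V−E+F = 13−33+22 = 2.


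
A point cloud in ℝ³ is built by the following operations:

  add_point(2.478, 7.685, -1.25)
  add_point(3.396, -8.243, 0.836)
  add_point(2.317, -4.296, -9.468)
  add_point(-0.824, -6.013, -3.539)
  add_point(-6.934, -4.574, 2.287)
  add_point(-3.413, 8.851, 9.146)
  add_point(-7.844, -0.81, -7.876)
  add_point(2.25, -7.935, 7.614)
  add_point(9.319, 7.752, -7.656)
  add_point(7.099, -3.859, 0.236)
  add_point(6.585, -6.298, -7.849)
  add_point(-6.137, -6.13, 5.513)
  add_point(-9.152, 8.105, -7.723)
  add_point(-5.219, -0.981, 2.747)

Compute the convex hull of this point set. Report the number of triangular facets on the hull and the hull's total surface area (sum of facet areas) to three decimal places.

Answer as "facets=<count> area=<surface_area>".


Points on the hull: [1, 2, 3, 4, 5, 6, 7, 8, 9, 10, 11, 12] (12 of 14).

Per-facet area ½‖(b−a)×(c−a)‖:
  f1: (p5, p8, p12) → 155.8309
  f2: (p11, p5, p12) → 132.4564
  f3: (p2, p8, p12) → 113.7110
  f4: (p9, p5, p8) → 130.4721
  f5: (p7, p11, p1) → 30.3205
  f6: (p7, p11, p5) → 69.1112
  f7: (p7, p9, p1) → 19.5442
  f8: (p7, p9, p5) → 85.1756
  f9: (p6, p2, p12) → 43.5525
  f10: (p3, p11, p1) → 32.8433
  f11: (p3, p6, p11) → 51.1818
  f12: (p3, p6, p2) → 33.1884
  f13: (p10, p9, p1) → 24.0990
  f14: (p10, p3, p1) → 26.9871
  f15: (p10, p3, p2) → 17.2598
  f16: (p10, p2, p8) → 34.7505
  f17: (p10, p9, p8) → 57.6226
  f18: (p4, p11, p12) → 13.0997
  f19: (p4, p6, p12) → 46.1092
  f20: (p4, p6, p11) → 3.2655
Σ area = 1120.581

Euler characteristic 12−30+20 = 2 ✓

facets=20 area=1120.581
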